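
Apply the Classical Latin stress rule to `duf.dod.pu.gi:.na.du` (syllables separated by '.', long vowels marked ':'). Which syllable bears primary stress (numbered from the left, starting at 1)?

4

Classical Latin: stress the penult if heavy (long vowel or closed), else the antepenult.
Weights: 4 gi: H, 5 na L, 6 du L.
The penult (syllable 5, na) is light, so stress falls on the antepenult (syllable 4, gi:).
Stress on syllable 4: duf.dod.pu.ˈgi:.na.du.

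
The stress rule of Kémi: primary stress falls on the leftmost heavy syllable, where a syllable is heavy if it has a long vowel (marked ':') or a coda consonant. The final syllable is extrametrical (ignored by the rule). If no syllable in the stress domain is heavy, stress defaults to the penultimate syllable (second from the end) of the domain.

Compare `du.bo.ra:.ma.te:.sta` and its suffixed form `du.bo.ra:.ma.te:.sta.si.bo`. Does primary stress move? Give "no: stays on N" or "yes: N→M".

Base `du.bo.ra:.ma.te:.sta` (6 syllables):
  The final syllable (6, sta) is extrametrical; the stress domain is syllables 1–5.
  Weights: 1 du L, 2 bo L, 3 ra: H, 4 ma L, 5 te: H.
  Heavy syllables in the domain: 3, 5. The leftmost is syllable 3 (ra:).
  → primary stress on syllable 3.
Suffixed `du.bo.ra:.ma.te:.sta.si.bo` (8 syllables):
  The final syllable (8, bo) is extrametrical; the stress domain is syllables 1–7.
  Weights: 1 du L, 2 bo L, 3 ra: H, 4 ma L, 5 te: H, 6 sta L, 7 si L.
  Heavy syllables in the domain: 3, 5. The leftmost is syllable 3 (ra:).
  → primary stress on syllable 3.

no: stays on 3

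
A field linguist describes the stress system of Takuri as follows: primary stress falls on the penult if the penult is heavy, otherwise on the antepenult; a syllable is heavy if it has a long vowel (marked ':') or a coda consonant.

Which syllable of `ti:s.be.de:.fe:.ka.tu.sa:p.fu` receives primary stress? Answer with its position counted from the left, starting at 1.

Weights: 6 tu L, 7 sa:p H, 8 fu L.
The penult (syllable 7, sa:p) is heavy, so it takes stress.
Primary stress: syllable 7 → ti:s.be.de:.fe:.ka.tu.ˈsa:p.fu.

7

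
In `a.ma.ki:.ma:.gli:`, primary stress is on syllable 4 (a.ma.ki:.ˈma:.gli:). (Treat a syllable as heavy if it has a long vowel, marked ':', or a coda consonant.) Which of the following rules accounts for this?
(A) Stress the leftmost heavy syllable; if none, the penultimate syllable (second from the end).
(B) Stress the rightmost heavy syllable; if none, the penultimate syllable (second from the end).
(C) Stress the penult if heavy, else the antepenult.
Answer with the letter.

C

Rule A → syllable 3 (observed: 4).
Rule B → syllable 5 (observed: 4).
Rule C → syllable 4 ✓.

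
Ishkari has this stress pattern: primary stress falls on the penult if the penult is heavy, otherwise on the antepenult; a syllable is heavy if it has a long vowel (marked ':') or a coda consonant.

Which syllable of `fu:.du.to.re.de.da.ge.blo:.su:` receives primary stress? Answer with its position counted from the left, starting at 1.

8

Weights: 7 ge L, 8 blo: H, 9 su: H.
The penult (syllable 8, blo:) is heavy, so it takes stress.
Primary stress: syllable 8 → fu:.du.to.re.de.da.ge.ˈblo:.su:.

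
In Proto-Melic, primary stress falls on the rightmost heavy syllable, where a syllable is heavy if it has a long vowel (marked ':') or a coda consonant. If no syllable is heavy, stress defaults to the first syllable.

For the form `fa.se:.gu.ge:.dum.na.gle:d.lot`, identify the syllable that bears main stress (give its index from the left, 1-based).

Weights: 1 fa L, 2 se: H, 3 gu L, 4 ge: H, 5 dum H, 6 na L, 7 gle:d H, 8 lot H.
Heavy syllables in the domain: 2, 4, 5, 7, 8. The rightmost is syllable 8 (lot).
Primary stress: syllable 8 → fa.se:.gu.ge:.dum.na.gle:d.ˈlot.

8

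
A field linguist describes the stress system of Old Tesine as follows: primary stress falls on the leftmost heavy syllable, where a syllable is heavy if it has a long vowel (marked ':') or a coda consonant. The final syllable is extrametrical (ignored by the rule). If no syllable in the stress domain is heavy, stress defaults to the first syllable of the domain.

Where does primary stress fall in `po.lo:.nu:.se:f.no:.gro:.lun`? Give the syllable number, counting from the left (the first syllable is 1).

2

The final syllable (7, lun) is extrametrical; the stress domain is syllables 1–6.
Weights: 1 po L, 2 lo: H, 3 nu: H, 4 se:f H, 5 no: H, 6 gro: H.
Heavy syllables in the domain: 2, 3, 4, 5, 6. The leftmost is syllable 2 (lo:).
Primary stress: syllable 2 → po.ˈlo:.nu:.se:f.no:.gro:.lun.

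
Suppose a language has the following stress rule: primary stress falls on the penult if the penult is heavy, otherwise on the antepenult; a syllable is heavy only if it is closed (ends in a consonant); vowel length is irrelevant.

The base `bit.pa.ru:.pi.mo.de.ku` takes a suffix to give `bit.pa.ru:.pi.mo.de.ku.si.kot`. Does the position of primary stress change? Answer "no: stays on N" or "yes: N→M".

Base `bit.pa.ru:.pi.mo.de.ku` (7 syllables):
  Weights: 5 mo L, 6 de L, 7 ku L.
  The penult (syllable 6, de) is light, so stress falls on the antepenult (syllable 5, mo).
  → primary stress on syllable 5.
Suffixed `bit.pa.ru:.pi.mo.de.ku.si.kot` (9 syllables):
  Weights: 7 ku L, 8 si L, 9 kot H.
  The penult (syllable 8, si) is light, so stress falls on the antepenult (syllable 7, ku).
  → primary stress on syllable 7.

yes: 5→7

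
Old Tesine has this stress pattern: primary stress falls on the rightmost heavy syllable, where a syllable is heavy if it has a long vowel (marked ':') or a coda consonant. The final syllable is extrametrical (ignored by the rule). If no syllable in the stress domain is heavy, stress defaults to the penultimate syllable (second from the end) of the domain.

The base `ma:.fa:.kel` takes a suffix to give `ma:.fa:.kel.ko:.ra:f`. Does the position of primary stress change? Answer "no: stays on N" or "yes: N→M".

yes: 2→4

Base `ma:.fa:.kel` (3 syllables):
  The final syllable (3, kel) is extrametrical; the stress domain is syllables 1–2.
  Weights: 1 ma: H, 2 fa: H.
  Heavy syllables in the domain: 1, 2. The rightmost is syllable 2 (fa:).
  → primary stress on syllable 2.
Suffixed `ma:.fa:.kel.ko:.ra:f` (5 syllables):
  The final syllable (5, ra:f) is extrametrical; the stress domain is syllables 1–4.
  Weights: 1 ma: H, 2 fa: H, 3 kel H, 4 ko: H.
  Heavy syllables in the domain: 1, 2, 3, 4. The rightmost is syllable 4 (ko:).
  → primary stress on syllable 4.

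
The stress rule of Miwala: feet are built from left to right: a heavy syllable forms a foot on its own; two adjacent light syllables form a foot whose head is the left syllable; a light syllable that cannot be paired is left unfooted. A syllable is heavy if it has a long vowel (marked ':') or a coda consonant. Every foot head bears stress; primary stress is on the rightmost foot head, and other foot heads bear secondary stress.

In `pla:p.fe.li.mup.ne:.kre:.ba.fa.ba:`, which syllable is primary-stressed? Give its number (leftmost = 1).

9

Weights: 1 pla:p H, 2 fe L, 3 li L, 4 mup H, 5 ne: H, 6 kre: H, 7 ba L, 8 fa L, 9 ba: H.
Parse left to right (heavy = foot alone; LL = one foot; stranded L unfooted): (ˈpla:p) (ˈfe.li) (ˈmup) (ˈne:) (ˈkre:) (ˈba.fa) (ˈba:).
Foot heads: 1, 2, 4, 5, 6, 7, 9.
Primary stress on the rightmost head = syllable 9.
Primary stress: syllable 9 → pla:p.fe.li.mup.ne:.kre:.ba.fa.ˈba:.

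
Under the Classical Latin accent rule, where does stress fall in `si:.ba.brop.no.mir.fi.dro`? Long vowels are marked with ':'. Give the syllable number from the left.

5

Classical Latin: stress the penult if heavy (long vowel or closed), else the antepenult.
Weights: 5 mir H, 6 fi L, 7 dro L.
The penult (syllable 6, fi) is light, so stress falls on the antepenult (syllable 5, mir).
Stress on syllable 5: si:.ba.brop.no.ˈmir.fi.dro.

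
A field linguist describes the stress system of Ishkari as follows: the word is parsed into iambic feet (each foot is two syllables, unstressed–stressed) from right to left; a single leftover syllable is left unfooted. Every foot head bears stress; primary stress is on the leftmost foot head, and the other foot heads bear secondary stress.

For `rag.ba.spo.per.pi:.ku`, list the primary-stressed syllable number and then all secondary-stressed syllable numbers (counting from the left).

primary 2, secondary 4, 6

Parse right to left into iambic (σˈσ) feet: (rag.ˈba) (spo.ˈper) (pi:.ˈku).
Foot heads (stressed positions): 2, 4, 6.
End Rule Leftmost: primary stress on the leftmost head = syllable 2.
Secondary stress on 4, 6: rag.ˈba.spo.ˌper.pi:.ˌku.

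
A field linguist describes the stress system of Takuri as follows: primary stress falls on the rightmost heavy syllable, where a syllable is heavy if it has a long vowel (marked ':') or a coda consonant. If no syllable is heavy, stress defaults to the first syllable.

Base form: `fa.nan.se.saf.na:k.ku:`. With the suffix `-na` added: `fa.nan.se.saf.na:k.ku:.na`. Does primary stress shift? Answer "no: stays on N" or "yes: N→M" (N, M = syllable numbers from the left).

no: stays on 6

Base `fa.nan.se.saf.na:k.ku:` (6 syllables):
  Weights: 1 fa L, 2 nan H, 3 se L, 4 saf H, 5 na:k H, 6 ku: H.
  Heavy syllables in the domain: 2, 4, 5, 6. The rightmost is syllable 6 (ku:).
  → primary stress on syllable 6.
Suffixed `fa.nan.se.saf.na:k.ku:.na` (7 syllables):
  Weights: 1 fa L, 2 nan H, 3 se L, 4 saf H, 5 na:k H, 6 ku: H, 7 na L.
  Heavy syllables in the domain: 2, 4, 5, 6. The rightmost is syllable 6 (ku:).
  → primary stress on syllable 6.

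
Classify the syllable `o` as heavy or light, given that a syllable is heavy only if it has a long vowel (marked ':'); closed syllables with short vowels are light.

`o`: short vowel, open (no coda). Short vowel → light.

light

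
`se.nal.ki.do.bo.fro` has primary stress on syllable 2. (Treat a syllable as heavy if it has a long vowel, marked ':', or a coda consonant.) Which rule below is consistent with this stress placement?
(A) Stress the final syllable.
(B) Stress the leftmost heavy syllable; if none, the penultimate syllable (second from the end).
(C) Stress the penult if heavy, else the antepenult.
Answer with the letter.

Rule A → syllable 6 (observed: 2).
Rule B → syllable 2 ✓.
Rule C → syllable 4 (observed: 2).

B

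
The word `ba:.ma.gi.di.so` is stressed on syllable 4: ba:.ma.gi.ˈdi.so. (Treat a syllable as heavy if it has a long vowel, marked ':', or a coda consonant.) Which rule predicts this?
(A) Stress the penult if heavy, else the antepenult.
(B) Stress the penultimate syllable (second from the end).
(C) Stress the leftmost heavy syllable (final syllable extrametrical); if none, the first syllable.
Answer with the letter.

Rule A → syllable 3 (observed: 4).
Rule B → syllable 4 ✓.
Rule C → syllable 1 (observed: 4).

B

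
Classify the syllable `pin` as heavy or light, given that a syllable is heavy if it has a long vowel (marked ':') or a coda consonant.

heavy

`pin`: short vowel, closed (coda /n/). Closed → heavy.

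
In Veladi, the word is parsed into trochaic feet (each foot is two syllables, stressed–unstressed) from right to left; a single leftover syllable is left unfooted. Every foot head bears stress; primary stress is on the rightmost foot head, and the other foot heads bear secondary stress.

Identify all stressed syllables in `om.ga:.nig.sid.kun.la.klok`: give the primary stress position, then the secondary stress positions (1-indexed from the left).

Parse right to left into trochaic (ˈσσ) feet: om (ˈga:.nig) (ˈsid.kun) (ˈla.klok). Syllable 1 is left unfooted.
Foot heads (stressed positions): 2, 4, 6.
End Rule Rightmost: primary stress on the rightmost head = syllable 6.
Secondary stress on 2, 4: om.ˌga:.nig.ˌsid.kun.ˈla.klok.

primary 6, secondary 2, 4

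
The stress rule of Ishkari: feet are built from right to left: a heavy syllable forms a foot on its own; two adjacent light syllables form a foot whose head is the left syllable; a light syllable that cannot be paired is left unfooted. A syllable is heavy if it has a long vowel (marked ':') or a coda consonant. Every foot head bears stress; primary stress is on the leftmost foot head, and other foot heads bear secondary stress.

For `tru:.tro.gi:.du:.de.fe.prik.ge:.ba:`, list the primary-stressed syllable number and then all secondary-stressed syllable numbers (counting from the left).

primary 1, secondary 3, 4, 5, 7, 8, 9

Weights: 1 tru: H, 2 tro L, 3 gi: H, 4 du: H, 5 de L, 6 fe L, 7 prik H, 8 ge: H, 9 ba: H.
Parse right to left (heavy = foot alone; LL = one foot; stranded L unfooted): (ˈtru:) tro (ˈgi:) (ˈdu:) (ˈde.fe) (ˈprik) (ˈge:) (ˈba:).
Foot heads: 1, 3, 4, 5, 7, 8, 9.
Primary stress on the leftmost head = syllable 1.
Secondary stress on 3, 4, 5, 7, 8, 9: ˈtru:.tro.ˌgi:.ˌdu:.ˌde.fe.ˌprik.ˌge:.ˌba:.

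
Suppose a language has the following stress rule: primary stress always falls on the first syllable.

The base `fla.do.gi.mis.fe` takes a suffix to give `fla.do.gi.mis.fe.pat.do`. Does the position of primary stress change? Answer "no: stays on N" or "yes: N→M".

Base `fla.do.gi.mis.fe` (5 syllables):
  The word has 5 syllables; the first syllable is syllable 1 (fla).
  → primary stress on syllable 1.
Suffixed `fla.do.gi.mis.fe.pat.do` (7 syllables):
  The word has 7 syllables; the first syllable is syllable 1 (fla).
  → primary stress on syllable 1.

no: stays on 1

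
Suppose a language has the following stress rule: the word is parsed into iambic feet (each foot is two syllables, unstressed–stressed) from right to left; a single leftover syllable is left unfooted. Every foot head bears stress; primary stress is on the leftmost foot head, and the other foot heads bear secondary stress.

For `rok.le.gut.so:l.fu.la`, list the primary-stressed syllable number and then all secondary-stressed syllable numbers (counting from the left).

Parse right to left into iambic (σˈσ) feet: (rok.ˈle) (gut.ˈso:l) (fu.ˈla).
Foot heads (stressed positions): 2, 4, 6.
End Rule Leftmost: primary stress on the leftmost head = syllable 2.
Secondary stress on 4, 6: rok.ˈle.gut.ˌso:l.fu.ˌla.

primary 2, secondary 4, 6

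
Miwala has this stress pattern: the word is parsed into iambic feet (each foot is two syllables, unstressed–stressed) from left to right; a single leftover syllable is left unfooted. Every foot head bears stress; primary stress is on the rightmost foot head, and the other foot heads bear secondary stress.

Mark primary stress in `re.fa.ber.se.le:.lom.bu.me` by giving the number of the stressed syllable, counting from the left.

Parse left to right into iambic (σˈσ) feet: (re.ˈfa) (ber.ˈse) (le:.ˈlom) (bu.ˈme).
Foot heads (stressed positions): 2, 4, 6, 8.
End Rule Rightmost: primary stress on the rightmost head = syllable 8.
Primary stress: syllable 8 → re.fa.ber.se.le:.lom.bu.ˈme.

8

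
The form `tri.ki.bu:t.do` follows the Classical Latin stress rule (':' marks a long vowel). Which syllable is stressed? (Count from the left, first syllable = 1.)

3

Classical Latin: stress the penult if heavy (long vowel or closed), else the antepenult.
Weights: 2 ki L, 3 bu:t H, 4 do L.
The penult (syllable 3, bu:t) is heavy, so it takes stress.
Stress on syllable 3: tri.ki.ˈbu:t.do.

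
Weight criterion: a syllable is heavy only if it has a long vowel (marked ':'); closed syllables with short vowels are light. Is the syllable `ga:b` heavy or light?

`ga:b`: long vowel, closed (coda /b/). Long vowel → heavy.

heavy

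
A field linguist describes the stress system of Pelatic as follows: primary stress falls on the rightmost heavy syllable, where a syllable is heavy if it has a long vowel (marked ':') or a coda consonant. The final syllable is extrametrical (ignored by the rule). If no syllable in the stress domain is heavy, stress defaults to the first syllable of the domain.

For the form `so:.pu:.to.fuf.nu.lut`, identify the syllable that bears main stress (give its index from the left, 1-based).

4

The final syllable (6, lut) is extrametrical; the stress domain is syllables 1–5.
Weights: 1 so: H, 2 pu: H, 3 to L, 4 fuf H, 5 nu L.
Heavy syllables in the domain: 1, 2, 4. The rightmost is syllable 4 (fuf).
Primary stress: syllable 4 → so:.pu:.to.ˈfuf.nu.lut.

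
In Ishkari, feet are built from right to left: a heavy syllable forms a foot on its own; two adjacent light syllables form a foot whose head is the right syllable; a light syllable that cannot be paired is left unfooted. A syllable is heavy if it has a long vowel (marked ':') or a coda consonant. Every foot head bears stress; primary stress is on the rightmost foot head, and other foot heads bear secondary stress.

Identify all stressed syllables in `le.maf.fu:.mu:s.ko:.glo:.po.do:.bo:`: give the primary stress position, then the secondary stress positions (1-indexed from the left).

primary 9, secondary 2, 3, 4, 5, 6, 8

Weights: 1 le L, 2 maf H, 3 fu: H, 4 mu:s H, 5 ko: H, 6 glo: H, 7 po L, 8 do: H, 9 bo: H.
Parse right to left (heavy = foot alone; LL = one foot; stranded L unfooted): le (ˈmaf) (ˈfu:) (ˈmu:s) (ˈko:) (ˈglo:) po (ˈdo:) (ˈbo:).
Foot heads: 2, 3, 4, 5, 6, 8, 9.
Primary stress on the rightmost head = syllable 9.
Secondary stress on 2, 3, 4, 5, 6, 8: le.ˌmaf.ˌfu:.ˌmu:s.ˌko:.ˌglo:.po.ˌdo:.ˈbo:.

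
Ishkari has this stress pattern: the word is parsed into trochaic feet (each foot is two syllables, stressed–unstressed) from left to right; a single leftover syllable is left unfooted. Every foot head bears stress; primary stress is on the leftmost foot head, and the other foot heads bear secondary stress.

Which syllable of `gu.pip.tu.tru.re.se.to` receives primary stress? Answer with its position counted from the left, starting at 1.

Parse left to right into trochaic (ˈσσ) feet: (ˈgu.pip) (ˈtu.tru) (ˈre.se) to. Syllable 7 is left unfooted.
Foot heads (stressed positions): 1, 3, 5.
End Rule Leftmost: primary stress on the leftmost head = syllable 1.
Primary stress: syllable 1 → ˈgu.pip.tu.tru.re.se.to.

1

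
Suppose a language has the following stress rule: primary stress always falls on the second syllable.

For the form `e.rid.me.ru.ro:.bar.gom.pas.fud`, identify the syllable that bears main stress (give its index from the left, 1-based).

The word has 9 syllables; the second syllable is syllable 2 (rid).
Primary stress: syllable 2 → e.ˈrid.me.ru.ro:.bar.gom.pas.fud.

2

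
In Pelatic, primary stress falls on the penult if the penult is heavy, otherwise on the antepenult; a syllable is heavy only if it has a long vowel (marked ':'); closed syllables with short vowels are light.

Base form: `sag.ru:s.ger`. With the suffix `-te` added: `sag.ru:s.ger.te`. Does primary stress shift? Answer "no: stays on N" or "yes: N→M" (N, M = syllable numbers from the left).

no: stays on 2

Base `sag.ru:s.ger` (3 syllables):
  Weights: 1 sag L, 2 ru:s H, 3 ger L.
  The penult (syllable 2, ru:s) is heavy, so it takes stress.
  → primary stress on syllable 2.
Suffixed `sag.ru:s.ger.te` (4 syllables):
  Weights: 2 ru:s H, 3 ger L, 4 te L.
  The penult (syllable 3, ger) is light, so stress falls on the antepenult (syllable 2, ru:s).
  → primary stress on syllable 2.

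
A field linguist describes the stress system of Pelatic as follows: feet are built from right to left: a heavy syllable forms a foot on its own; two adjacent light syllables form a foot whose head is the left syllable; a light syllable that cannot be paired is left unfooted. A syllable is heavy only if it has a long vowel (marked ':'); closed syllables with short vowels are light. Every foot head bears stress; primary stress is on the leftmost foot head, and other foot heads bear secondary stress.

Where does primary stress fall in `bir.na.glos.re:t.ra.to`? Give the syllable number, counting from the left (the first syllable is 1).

2

Weights: 1 bir L, 2 na L, 3 glos L, 4 re:t H, 5 ra L, 6 to L.
Parse right to left (heavy = foot alone; LL = one foot; stranded L unfooted): bir (ˈna.glos) (ˈre:t) (ˈra.to).
Foot heads: 2, 4, 5.
Primary stress on the leftmost head = syllable 2.
Primary stress: syllable 2 → bir.ˈna.glos.re:t.ra.to.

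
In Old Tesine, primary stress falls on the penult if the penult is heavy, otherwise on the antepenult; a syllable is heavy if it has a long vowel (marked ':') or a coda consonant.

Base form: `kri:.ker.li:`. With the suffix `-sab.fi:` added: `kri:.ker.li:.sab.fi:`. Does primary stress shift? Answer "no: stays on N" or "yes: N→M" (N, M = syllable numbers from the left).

yes: 2→4

Base `kri:.ker.li:` (3 syllables):
  Weights: 1 kri: H, 2 ker H, 3 li: H.
  The penult (syllable 2, ker) is heavy, so it takes stress.
  → primary stress on syllable 2.
Suffixed `kri:.ker.li:.sab.fi:` (5 syllables):
  Weights: 3 li: H, 4 sab H, 5 fi: H.
  The penult (syllable 4, sab) is heavy, so it takes stress.
  → primary stress on syllable 4.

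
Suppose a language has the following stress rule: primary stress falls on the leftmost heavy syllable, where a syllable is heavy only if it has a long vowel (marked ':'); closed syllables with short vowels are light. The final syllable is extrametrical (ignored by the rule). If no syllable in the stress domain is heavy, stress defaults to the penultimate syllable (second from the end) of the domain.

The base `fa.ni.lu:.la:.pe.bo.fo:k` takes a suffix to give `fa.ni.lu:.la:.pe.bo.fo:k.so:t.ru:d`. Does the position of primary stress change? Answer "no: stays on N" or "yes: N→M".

Base `fa.ni.lu:.la:.pe.bo.fo:k` (7 syllables):
  The final syllable (7, fo:k) is extrametrical; the stress domain is syllables 1–6.
  Weights: 1 fa L, 2 ni L, 3 lu: H, 4 la: H, 5 pe L, 6 bo L.
  Heavy syllables in the domain: 3, 4. The leftmost is syllable 3 (lu:).
  → primary stress on syllable 3.
Suffixed `fa.ni.lu:.la:.pe.bo.fo:k.so:t.ru:d` (9 syllables):
  The final syllable (9, ru:d) is extrametrical; the stress domain is syllables 1–8.
  Weights: 1 fa L, 2 ni L, 3 lu: H, 4 la: H, 5 pe L, 6 bo L, 7 fo:k H, 8 so:t H.
  Heavy syllables in the domain: 3, 4, 7, 8. The leftmost is syllable 3 (lu:).
  → primary stress on syllable 3.

no: stays on 3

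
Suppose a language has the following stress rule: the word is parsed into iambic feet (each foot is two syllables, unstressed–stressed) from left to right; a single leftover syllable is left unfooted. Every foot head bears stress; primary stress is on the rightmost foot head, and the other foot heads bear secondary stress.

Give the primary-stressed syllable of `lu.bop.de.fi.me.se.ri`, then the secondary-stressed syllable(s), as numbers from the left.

Parse left to right into iambic (σˈσ) feet: (lu.ˈbop) (de.ˈfi) (me.ˈse) ri. Syllable 7 is left unfooted.
Foot heads (stressed positions): 2, 4, 6.
End Rule Rightmost: primary stress on the rightmost head = syllable 6.
Secondary stress on 2, 4: lu.ˌbop.de.ˌfi.me.ˈse.ri.

primary 6, secondary 2, 4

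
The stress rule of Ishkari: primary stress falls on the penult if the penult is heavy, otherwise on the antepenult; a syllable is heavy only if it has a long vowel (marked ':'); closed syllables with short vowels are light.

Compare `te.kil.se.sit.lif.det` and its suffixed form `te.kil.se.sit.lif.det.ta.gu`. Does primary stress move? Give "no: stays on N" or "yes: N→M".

yes: 4→6

Base `te.kil.se.sit.lif.det` (6 syllables):
  Weights: 4 sit L, 5 lif L, 6 det L.
  The penult (syllable 5, lif) is light, so stress falls on the antepenult (syllable 4, sit).
  → primary stress on syllable 4.
Suffixed `te.kil.se.sit.lif.det.ta.gu` (8 syllables):
  Weights: 6 det L, 7 ta L, 8 gu L.
  The penult (syllable 7, ta) is light, so stress falls on the antepenult (syllable 6, det).
  → primary stress on syllable 6.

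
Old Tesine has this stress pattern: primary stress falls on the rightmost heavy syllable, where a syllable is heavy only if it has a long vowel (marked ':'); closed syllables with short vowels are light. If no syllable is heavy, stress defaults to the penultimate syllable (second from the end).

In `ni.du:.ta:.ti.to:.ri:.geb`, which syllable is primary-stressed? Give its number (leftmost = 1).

Weights: 1 ni L, 2 du: H, 3 ta: H, 4 ti L, 5 to: H, 6 ri: H, 7 geb L.
Heavy syllables in the domain: 2, 3, 5, 6. The rightmost is syllable 6 (ri:).
Primary stress: syllable 6 → ni.du:.ta:.ti.to:.ˈri:.geb.

6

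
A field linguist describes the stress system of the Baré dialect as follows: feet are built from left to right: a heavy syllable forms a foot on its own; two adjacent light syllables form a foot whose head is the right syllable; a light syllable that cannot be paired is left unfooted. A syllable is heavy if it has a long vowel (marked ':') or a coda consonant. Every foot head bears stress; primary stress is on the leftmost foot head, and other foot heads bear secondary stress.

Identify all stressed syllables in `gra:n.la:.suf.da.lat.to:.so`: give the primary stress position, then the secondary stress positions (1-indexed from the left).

primary 1, secondary 2, 3, 5, 6

Weights: 1 gra:n H, 2 la: H, 3 suf H, 4 da L, 5 lat H, 6 to: H, 7 so L.
Parse left to right (heavy = foot alone; LL = one foot; stranded L unfooted): (ˈgra:n) (ˈla:) (ˈsuf) da (ˈlat) (ˈto:) so.
Foot heads: 1, 2, 3, 5, 6.
Primary stress on the leftmost head = syllable 1.
Secondary stress on 2, 3, 5, 6: ˈgra:n.ˌla:.ˌsuf.da.ˌlat.ˌto:.so.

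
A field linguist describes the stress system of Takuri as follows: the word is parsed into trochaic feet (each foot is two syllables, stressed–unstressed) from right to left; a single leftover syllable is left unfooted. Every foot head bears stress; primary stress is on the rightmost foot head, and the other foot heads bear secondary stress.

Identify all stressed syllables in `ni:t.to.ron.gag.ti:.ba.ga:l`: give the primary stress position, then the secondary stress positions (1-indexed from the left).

primary 6, secondary 2, 4

Parse right to left into trochaic (ˈσσ) feet: ni:t (ˈto.ron) (ˈgag.ti:) (ˈba.ga:l). Syllable 1 is left unfooted.
Foot heads (stressed positions): 2, 4, 6.
End Rule Rightmost: primary stress on the rightmost head = syllable 6.
Secondary stress on 2, 4: ni:t.ˌto.ron.ˌgag.ti:.ˈba.ga:l.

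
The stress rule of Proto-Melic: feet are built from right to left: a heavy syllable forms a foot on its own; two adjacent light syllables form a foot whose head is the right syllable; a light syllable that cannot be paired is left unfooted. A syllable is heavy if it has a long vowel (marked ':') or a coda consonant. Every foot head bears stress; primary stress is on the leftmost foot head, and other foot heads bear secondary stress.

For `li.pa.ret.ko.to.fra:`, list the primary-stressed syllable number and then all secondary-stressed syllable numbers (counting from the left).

Weights: 1 li L, 2 pa L, 3 ret H, 4 ko L, 5 to L, 6 fra: H.
Parse right to left (heavy = foot alone; LL = one foot; stranded L unfooted): (li.ˈpa) (ˈret) (ko.ˈto) (ˈfra:).
Foot heads: 2, 3, 5, 6.
Primary stress on the leftmost head = syllable 2.
Secondary stress on 3, 5, 6: li.ˈpa.ˌret.ko.ˌto.ˌfra:.

primary 2, secondary 3, 5, 6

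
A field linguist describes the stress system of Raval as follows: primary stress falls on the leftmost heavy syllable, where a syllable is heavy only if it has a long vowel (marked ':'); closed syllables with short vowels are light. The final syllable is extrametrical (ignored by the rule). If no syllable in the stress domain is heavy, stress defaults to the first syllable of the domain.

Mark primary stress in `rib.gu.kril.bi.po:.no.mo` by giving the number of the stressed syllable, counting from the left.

The final syllable (7, mo) is extrametrical; the stress domain is syllables 1–6.
Weights: 1 rib L, 2 gu L, 3 kril L, 4 bi L, 5 po: H, 6 no L.
Heavy syllables in the domain: 5. The leftmost is syllable 5 (po:).
Primary stress: syllable 5 → rib.gu.kril.bi.ˈpo:.no.mo.

5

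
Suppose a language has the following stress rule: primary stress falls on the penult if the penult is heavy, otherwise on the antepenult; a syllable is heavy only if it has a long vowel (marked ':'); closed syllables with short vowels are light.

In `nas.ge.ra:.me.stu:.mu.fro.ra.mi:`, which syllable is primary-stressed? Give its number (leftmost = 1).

7

Weights: 7 fro L, 8 ra L, 9 mi: H.
The penult (syllable 8, ra) is light, so stress falls on the antepenult (syllable 7, fro).
Primary stress: syllable 7 → nas.ge.ra:.me.stu:.mu.ˈfro.ra.mi:.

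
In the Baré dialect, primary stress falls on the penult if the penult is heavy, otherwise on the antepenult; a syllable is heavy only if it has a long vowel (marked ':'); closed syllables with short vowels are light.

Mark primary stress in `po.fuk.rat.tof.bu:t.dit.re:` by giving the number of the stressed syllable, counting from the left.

Weights: 5 bu:t H, 6 dit L, 7 re: H.
The penult (syllable 6, dit) is light, so stress falls on the antepenult (syllable 5, bu:t).
Primary stress: syllable 5 → po.fuk.rat.tof.ˈbu:t.dit.re:.

5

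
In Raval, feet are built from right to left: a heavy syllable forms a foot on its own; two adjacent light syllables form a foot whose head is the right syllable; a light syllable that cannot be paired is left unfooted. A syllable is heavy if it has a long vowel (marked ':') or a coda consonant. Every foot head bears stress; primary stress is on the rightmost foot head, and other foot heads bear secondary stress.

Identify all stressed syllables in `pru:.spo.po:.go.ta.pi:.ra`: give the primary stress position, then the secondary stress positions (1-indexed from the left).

Weights: 1 pru: H, 2 spo L, 3 po: H, 4 go L, 5 ta L, 6 pi: H, 7 ra L.
Parse right to left (heavy = foot alone; LL = one foot; stranded L unfooted): (ˈpru:) spo (ˈpo:) (go.ˈta) (ˈpi:) ra.
Foot heads: 1, 3, 5, 6.
Primary stress on the rightmost head = syllable 6.
Secondary stress on 1, 3, 5: ˌpru:.spo.ˌpo:.go.ˌta.ˈpi:.ra.

primary 6, secondary 1, 3, 5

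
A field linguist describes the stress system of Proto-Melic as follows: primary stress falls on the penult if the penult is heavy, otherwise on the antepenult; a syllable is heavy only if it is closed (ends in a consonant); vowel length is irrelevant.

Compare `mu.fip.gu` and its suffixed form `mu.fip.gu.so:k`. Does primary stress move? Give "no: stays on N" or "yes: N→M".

no: stays on 2

Base `mu.fip.gu` (3 syllables):
  Weights: 1 mu L, 2 fip H, 3 gu L.
  The penult (syllable 2, fip) is heavy, so it takes stress.
  → primary stress on syllable 2.
Suffixed `mu.fip.gu.so:k` (4 syllables):
  Weights: 2 fip H, 3 gu L, 4 so:k H.
  The penult (syllable 3, gu) is light, so stress falls on the antepenult (syllable 2, fip).
  → primary stress on syllable 2.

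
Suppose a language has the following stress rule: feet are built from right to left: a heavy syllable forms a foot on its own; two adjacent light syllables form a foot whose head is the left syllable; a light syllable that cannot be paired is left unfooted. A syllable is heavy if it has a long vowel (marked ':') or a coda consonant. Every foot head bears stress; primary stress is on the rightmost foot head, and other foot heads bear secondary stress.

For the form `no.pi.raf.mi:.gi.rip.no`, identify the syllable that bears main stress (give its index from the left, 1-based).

Weights: 1 no L, 2 pi L, 3 raf H, 4 mi: H, 5 gi L, 6 rip H, 7 no L.
Parse right to left (heavy = foot alone; LL = one foot; stranded L unfooted): (ˈno.pi) (ˈraf) (ˈmi:) gi (ˈrip) no.
Foot heads: 1, 3, 4, 6.
Primary stress on the rightmost head = syllable 6.
Primary stress: syllable 6 → no.pi.raf.mi:.gi.ˈrip.no.

6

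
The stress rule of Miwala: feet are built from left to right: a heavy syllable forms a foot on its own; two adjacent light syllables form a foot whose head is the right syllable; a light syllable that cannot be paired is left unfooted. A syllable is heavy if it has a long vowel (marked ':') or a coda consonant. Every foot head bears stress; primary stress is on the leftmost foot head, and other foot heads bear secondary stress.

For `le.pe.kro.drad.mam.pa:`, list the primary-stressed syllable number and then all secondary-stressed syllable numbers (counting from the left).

primary 2, secondary 4, 5, 6

Weights: 1 le L, 2 pe L, 3 kro L, 4 drad H, 5 mam H, 6 pa: H.
Parse left to right (heavy = foot alone; LL = one foot; stranded L unfooted): (le.ˈpe) kro (ˈdrad) (ˈmam) (ˈpa:).
Foot heads: 2, 4, 5, 6.
Primary stress on the leftmost head = syllable 2.
Secondary stress on 4, 5, 6: le.ˈpe.kro.ˌdrad.ˌmam.ˌpa:.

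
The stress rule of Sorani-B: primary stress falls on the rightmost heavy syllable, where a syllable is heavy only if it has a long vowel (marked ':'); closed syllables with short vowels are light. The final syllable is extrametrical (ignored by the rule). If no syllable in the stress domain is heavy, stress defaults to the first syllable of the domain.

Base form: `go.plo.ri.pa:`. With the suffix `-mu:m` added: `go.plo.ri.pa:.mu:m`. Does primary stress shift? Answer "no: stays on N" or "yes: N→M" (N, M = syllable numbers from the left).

yes: 1→4

Base `go.plo.ri.pa:` (4 syllables):
  The final syllable (4, pa:) is extrametrical; the stress domain is syllables 1–3.
  Weights: 1 go L, 2 plo L, 3 ri L.
  No heavy syllable in the domain; default to the first syllable of the domain = syllable 1.
  → primary stress on syllable 1.
Suffixed `go.plo.ri.pa:.mu:m` (5 syllables):
  The final syllable (5, mu:m) is extrametrical; the stress domain is syllables 1–4.
  Weights: 1 go L, 2 plo L, 3 ri L, 4 pa: H.
  Heavy syllables in the domain: 4. The rightmost is syllable 4 (pa:).
  → primary stress on syllable 4.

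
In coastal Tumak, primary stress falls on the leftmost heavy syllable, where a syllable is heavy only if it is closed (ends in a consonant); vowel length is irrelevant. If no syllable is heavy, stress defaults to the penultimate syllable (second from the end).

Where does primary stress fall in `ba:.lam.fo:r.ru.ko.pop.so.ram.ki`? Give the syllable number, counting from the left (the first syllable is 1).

2

Weights: 1 ba: L, 2 lam H, 3 fo:r H, 4 ru L, 5 ko L, 6 pop H, 7 so L, 8 ram H, 9 ki L.
Heavy syllables in the domain: 2, 3, 6, 8. The leftmost is syllable 2 (lam).
Primary stress: syllable 2 → ba:.ˈlam.fo:r.ru.ko.pop.so.ram.ki.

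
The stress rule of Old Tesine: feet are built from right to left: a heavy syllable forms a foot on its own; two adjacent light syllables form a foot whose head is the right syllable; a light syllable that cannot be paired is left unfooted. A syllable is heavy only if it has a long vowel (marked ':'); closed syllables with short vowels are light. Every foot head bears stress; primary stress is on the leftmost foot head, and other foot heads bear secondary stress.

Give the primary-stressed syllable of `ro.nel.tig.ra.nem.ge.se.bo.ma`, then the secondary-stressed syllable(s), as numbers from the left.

Weights: 1 ro L, 2 nel L, 3 tig L, 4 ra L, 5 nem L, 6 ge L, 7 se L, 8 bo L, 9 ma L.
Parse right to left (heavy = foot alone; LL = one foot; stranded L unfooted): ro (nel.ˈtig) (ra.ˈnem) (ge.ˈse) (bo.ˈma).
Foot heads: 3, 5, 7, 9.
Primary stress on the leftmost head = syllable 3.
Secondary stress on 5, 7, 9: ro.nel.ˈtig.ra.ˌnem.ge.ˌse.bo.ˌma.

primary 3, secondary 5, 7, 9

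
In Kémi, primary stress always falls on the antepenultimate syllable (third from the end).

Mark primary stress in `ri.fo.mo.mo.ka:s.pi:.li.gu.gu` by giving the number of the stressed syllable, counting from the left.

The word has 9 syllables; the antepenultimate syllable (third from the end) is syllable 7 (li).
Primary stress: syllable 7 → ri.fo.mo.mo.ka:s.pi:.ˈli.gu.gu.

7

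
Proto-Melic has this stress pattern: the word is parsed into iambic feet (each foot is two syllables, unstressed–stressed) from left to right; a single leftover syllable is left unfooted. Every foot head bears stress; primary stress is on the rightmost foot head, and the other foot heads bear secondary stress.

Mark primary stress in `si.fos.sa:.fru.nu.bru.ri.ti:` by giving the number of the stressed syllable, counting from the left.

8

Parse left to right into iambic (σˈσ) feet: (si.ˈfos) (sa:.ˈfru) (nu.ˈbru) (ri.ˈti:).
Foot heads (stressed positions): 2, 4, 6, 8.
End Rule Rightmost: primary stress on the rightmost head = syllable 8.
Primary stress: syllable 8 → si.fos.sa:.fru.nu.bru.ri.ˈti:.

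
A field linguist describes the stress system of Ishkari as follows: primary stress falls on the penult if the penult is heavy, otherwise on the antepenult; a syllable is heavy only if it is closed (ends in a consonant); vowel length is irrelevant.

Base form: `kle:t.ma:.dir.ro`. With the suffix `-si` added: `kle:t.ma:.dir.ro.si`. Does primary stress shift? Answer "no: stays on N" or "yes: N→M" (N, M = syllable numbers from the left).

no: stays on 3

Base `kle:t.ma:.dir.ro` (4 syllables):
  Weights: 2 ma: L, 3 dir H, 4 ro L.
  The penult (syllable 3, dir) is heavy, so it takes stress.
  → primary stress on syllable 3.
Suffixed `kle:t.ma:.dir.ro.si` (5 syllables):
  Weights: 3 dir H, 4 ro L, 5 si L.
  The penult (syllable 4, ro) is light, so stress falls on the antepenult (syllable 3, dir).
  → primary stress on syllable 3.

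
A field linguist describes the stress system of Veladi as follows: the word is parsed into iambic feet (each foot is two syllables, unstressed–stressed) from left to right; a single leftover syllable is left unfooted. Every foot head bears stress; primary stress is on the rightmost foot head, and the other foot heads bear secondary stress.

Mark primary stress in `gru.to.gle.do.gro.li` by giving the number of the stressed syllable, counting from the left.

6

Parse left to right into iambic (σˈσ) feet: (gru.ˈto) (gle.ˈdo) (gro.ˈli).
Foot heads (stressed positions): 2, 4, 6.
End Rule Rightmost: primary stress on the rightmost head = syllable 6.
Primary stress: syllable 6 → gru.to.gle.do.gro.ˈli.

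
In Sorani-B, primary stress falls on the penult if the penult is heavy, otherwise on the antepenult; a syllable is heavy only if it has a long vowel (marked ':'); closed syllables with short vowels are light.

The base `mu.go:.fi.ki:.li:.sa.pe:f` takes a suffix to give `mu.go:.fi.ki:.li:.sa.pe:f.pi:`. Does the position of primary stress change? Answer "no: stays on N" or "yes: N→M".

yes: 5→7

Base `mu.go:.fi.ki:.li:.sa.pe:f` (7 syllables):
  Weights: 5 li: H, 6 sa L, 7 pe:f H.
  The penult (syllable 6, sa) is light, so stress falls on the antepenult (syllable 5, li:).
  → primary stress on syllable 5.
Suffixed `mu.go:.fi.ki:.li:.sa.pe:f.pi:` (8 syllables):
  Weights: 6 sa L, 7 pe:f H, 8 pi: H.
  The penult (syllable 7, pe:f) is heavy, so it takes stress.
  → primary stress on syllable 7.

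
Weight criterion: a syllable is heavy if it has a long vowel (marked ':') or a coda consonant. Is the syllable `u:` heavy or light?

heavy

`u:`: long vowel, open (no coda). Long vowel → heavy.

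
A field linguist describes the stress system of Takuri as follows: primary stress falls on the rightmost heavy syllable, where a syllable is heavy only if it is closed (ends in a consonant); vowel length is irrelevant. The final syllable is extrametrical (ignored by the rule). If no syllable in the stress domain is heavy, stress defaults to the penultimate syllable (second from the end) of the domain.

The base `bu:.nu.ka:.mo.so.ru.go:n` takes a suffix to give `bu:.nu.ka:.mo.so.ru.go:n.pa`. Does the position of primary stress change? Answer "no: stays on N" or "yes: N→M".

yes: 5→7

Base `bu:.nu.ka:.mo.so.ru.go:n` (7 syllables):
  The final syllable (7, go:n) is extrametrical; the stress domain is syllables 1–6.
  Weights: 1 bu: L, 2 nu L, 3 ka: L, 4 mo L, 5 so L, 6 ru L.
  No heavy syllable in the domain; default to the penultimate syllable (second from the end) of the domain = syllable 5.
  → primary stress on syllable 5.
Suffixed `bu:.nu.ka:.mo.so.ru.go:n.pa` (8 syllables):
  The final syllable (8, pa) is extrametrical; the stress domain is syllables 1–7.
  Weights: 1 bu: L, 2 nu L, 3 ka: L, 4 mo L, 5 so L, 6 ru L, 7 go:n H.
  Heavy syllables in the domain: 7. The rightmost is syllable 7 (go:n).
  → primary stress on syllable 7.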